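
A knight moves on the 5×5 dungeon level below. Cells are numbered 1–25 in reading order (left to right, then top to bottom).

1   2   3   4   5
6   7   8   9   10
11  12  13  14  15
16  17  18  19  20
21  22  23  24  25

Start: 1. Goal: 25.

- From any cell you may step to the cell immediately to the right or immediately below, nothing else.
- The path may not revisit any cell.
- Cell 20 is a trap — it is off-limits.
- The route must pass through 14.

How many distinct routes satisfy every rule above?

10

A right/down-only route from 1 to 25 makes exactly 4 down-moves and 4 right-moves in some order.
With no other constraints that would be C(8,4) = 70 routes.
Split at 14 and multiply the segment counts (each segment already excludes blocked cells): 1→14: 10; 14→25: 1; product = 10.
That gives 10 routes.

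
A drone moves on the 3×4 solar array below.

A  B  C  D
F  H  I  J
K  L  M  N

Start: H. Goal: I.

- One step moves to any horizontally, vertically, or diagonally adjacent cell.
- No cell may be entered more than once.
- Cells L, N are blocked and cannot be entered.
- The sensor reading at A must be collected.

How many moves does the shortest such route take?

3

Any route passes through A somewhere between H and I. Summing Chebyshev distances along the two legs (H → A → I) gives a lower bound of 1 + 2 = 3 moves.
A route of 3 moves achieves this: H → A → B → I.
Since 3 matches the lower bound, it is optimal.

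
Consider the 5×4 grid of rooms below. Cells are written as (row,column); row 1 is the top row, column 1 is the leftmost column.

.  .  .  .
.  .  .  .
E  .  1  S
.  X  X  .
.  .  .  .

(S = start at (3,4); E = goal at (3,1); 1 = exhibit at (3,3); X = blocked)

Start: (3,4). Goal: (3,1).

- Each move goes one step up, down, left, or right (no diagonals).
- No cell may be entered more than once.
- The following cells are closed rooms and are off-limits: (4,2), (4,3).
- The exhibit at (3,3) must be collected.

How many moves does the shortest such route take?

3

Any route passes through (3,3) somewhere between (3,4) and (3,1). Summing Manhattan distances along the two legs ((3,4) → (3,3) → (3,1)) gives a lower bound of 1 + 2 = 3 moves.
A route of 3 moves achieves this: (3,4) → (3,3) → (3,2) → (3,1).
Since 3 matches the lower bound, it is optimal.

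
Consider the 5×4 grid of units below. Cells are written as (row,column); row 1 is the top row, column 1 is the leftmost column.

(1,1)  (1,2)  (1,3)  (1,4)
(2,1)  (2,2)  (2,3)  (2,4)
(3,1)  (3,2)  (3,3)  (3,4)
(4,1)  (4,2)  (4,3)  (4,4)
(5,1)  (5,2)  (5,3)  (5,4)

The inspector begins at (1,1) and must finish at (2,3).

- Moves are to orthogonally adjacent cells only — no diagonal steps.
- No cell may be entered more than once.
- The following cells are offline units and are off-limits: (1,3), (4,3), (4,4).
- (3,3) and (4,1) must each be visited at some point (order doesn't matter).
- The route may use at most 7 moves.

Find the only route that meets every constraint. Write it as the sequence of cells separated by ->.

Any route must reach (3,3) and (4,1) and still end at (2,3) within 7 moves, so the order of the required stops is forced.
Route from (1,1): 3× down (reaching (4,1)), right to (4,2), up to (3,2), right to (3,3), up to (2,3) — 7 moves in all.
Check: all required cells visited; 7 ≤ 7 moves.

(1,1) -> (2,1) -> (3,1) -> (4,1) -> (4,2) -> (3,2) -> (3,3) -> (2,3)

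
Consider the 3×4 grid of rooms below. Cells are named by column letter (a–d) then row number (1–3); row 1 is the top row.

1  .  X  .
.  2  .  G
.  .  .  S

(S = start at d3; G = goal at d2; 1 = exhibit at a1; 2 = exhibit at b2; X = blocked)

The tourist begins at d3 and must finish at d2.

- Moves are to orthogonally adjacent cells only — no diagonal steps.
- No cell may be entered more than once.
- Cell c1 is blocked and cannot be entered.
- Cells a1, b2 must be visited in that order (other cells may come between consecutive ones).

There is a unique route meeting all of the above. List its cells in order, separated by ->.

d3 -> c3 -> b3 -> a3 -> a2 -> a1 -> b1 -> b2 -> c2 -> d2

The waypoints must appear in the order a1, b2, with no cell reused.
Route from d3: 3× left (reaching a3), 2× up (reaching a1), right to b1, down to b2, 2× right (reaching d2) — 9 moves in all.
Check: order respected (1 at step 5, 2 at step 7).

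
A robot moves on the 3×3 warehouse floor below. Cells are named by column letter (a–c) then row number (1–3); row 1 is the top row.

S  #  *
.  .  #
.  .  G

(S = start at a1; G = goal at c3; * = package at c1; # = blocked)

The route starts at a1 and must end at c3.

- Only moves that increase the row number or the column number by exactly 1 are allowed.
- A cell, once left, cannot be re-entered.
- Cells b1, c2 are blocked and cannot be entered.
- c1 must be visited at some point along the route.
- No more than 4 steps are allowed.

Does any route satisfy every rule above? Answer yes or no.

Every right/down route from a1 to c1 runs into a blocked cell, so that leg cannot be completed.

no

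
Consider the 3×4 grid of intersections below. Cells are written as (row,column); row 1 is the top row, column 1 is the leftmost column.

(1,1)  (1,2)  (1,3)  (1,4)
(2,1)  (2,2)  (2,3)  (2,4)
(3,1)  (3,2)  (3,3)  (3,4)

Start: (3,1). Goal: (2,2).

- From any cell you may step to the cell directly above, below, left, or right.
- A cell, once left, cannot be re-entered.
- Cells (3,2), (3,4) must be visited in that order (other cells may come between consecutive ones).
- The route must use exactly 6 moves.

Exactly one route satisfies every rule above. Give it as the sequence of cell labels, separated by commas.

The waypoints must appear in the order (3,2), (3,4), with no cell reused.
Route from (3,1): 3× right (reaching (3,4)), up to (2,4), 2× left (reaching (2,2)) — 6 moves in all.
Check: order respected ((3,2) at step 1, (3,4) at step 3); 6 moves as required.

(3,1), (3,2), (3,3), (3,4), (2,4), (2,3), (2,2)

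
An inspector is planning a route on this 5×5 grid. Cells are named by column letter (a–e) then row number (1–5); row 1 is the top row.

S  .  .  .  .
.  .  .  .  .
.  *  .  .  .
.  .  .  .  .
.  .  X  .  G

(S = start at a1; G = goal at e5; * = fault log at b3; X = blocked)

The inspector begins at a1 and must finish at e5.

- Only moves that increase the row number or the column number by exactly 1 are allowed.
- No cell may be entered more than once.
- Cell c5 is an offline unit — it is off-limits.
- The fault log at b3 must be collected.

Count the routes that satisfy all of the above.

21

A right/down-only route from a1 to e5 makes exactly 4 down-moves and 4 right-moves in some order.
With no other constraints that would be C(8,4) = 70 routes.
Split at b3 and multiply the segment counts (each segment already excludes blocked cells): a1→b3: 3; b3→e5: 7; product = 21.
That gives 21 routes.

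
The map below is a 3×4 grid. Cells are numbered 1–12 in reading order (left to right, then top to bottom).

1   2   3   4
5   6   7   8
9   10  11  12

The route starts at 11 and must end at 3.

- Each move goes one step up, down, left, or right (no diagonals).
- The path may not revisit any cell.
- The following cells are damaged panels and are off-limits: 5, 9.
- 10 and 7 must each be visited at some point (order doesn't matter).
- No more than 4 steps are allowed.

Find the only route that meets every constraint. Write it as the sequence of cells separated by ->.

The 4-move cap with required stops at 10, 7 leaves no slack for detours.
Route from 11: left to 10, up to 6, right to 7, up to 3 — 4 moves in all.
Check: all required cells visited; 4 ≤ 4 moves.

11 -> 10 -> 6 -> 7 -> 3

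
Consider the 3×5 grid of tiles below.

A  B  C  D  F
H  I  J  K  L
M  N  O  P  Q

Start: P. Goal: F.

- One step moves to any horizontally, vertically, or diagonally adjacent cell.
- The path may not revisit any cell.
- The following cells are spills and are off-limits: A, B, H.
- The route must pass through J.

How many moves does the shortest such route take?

3

Any route passes through J somewhere between P and F. Summing Chebyshev distances along the two legs (P → J → F) gives a lower bound of 1 + 2 = 3 moves.
A route of 3 moves achieves this: P → J → D → F.
Since 3 matches the lower bound, it is optimal.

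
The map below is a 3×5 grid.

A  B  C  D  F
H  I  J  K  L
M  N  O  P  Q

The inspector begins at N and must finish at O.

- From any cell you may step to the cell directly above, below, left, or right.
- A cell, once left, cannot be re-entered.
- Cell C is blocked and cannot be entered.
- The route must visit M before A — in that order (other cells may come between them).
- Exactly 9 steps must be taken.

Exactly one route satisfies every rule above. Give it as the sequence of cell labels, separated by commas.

The waypoints must appear in the order M, A, with no cell reused.
Route from N: left 1 to M, up 2 to A, right 1 to B, down 1 to I, right 2 to K, down 1 to P, left 1 to O — 9 moves in all.
Check: order respected (M at step 1, A at step 3); 9 moves as required.

N, M, H, A, B, I, J, K, P, O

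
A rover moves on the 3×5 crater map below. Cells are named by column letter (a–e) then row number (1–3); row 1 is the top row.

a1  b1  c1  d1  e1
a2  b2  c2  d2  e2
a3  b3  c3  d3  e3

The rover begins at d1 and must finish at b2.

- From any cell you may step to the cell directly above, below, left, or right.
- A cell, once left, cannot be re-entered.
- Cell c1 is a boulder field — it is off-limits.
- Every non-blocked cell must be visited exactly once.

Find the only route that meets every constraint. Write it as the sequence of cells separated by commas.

d1, e1, e2, e3, d3, d2, c2, c3, b3, a3, a2, a1, b1, b2

Need to visit all 14 open cells exactly once, starting at d1 and ending at b2.
Route from d1: right to e1, 2× down (reaching e3), left to d3, up to d2, left to c2, down to c3, 2× left (reaching a3), 2× up (reaching a1), right to b1, down to b2 — 13 moves in all.
Check: all 14 open cells covered.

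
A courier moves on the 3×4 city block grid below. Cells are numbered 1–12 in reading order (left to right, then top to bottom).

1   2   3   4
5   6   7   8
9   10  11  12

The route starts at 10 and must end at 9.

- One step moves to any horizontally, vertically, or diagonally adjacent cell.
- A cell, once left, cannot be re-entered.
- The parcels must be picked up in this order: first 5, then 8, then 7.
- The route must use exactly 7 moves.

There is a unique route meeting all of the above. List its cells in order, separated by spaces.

The waypoints must appear in the order 5, 8, 7, with no cell reused.
Route from 10: up-left 1 to 5, up-right 1 to 2, right 1 to 3, down-right 1 to 8, left 2 to 6, down-left 1 to 9 — 7 moves in all.
Check: order respected (5 at step 1, 8 at step 4, 7 at step 5); 7 moves as required.

10 5 2 3 8 7 6 9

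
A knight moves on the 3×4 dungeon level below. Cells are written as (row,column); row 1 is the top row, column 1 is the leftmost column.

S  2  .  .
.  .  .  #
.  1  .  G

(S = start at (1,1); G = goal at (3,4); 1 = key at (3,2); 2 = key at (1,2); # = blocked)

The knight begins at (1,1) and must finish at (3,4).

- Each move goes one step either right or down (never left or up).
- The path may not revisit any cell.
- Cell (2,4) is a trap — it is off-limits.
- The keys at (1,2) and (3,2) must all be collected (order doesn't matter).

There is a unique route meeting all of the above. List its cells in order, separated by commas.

Moves only go right or down, so the column and row indices never decrease.
Route from (1,1): right to (1,2), 2× down (reaching (3,2)), 2× right (reaching (3,4)) — 5 moves in all.
Check: all required cells visited.

(1,1), (1,2), (2,2), (3,2), (3,3), (3,4)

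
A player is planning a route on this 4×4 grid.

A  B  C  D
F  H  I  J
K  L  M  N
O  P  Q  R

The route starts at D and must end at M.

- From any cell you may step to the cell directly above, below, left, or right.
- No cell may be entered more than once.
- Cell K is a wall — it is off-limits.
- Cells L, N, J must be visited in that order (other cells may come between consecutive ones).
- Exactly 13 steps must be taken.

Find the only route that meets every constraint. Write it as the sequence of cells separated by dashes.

The waypoints must appear in the order L, N, J, with no cell reused.
Route from D: 3× left (reaching A), down to F, right to H, 2× down (reaching P), 2× right (reaching R), 2× up (reaching J), left to I, down to M — 13 moves in all.
Check: order respected (L at step 6, N at step 10, J at step 11); 13 moves as required.

D - C - B - A - F - H - L - P - Q - R - N - J - I - M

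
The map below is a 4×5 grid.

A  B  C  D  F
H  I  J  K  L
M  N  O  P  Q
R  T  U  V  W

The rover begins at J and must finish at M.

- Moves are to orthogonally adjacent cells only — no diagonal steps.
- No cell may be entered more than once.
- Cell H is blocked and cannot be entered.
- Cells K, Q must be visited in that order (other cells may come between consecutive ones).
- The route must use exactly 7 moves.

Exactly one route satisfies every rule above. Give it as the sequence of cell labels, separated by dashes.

The waypoints must appear in the order K, Q, with no cell reused.
Route from J: 2× right (reaching L), down to Q, 4× left (reaching M) — 7 moves in all.
Check: order respected (K at step 1, Q at step 3); 7 moves as required.

J - K - L - Q - P - O - N - M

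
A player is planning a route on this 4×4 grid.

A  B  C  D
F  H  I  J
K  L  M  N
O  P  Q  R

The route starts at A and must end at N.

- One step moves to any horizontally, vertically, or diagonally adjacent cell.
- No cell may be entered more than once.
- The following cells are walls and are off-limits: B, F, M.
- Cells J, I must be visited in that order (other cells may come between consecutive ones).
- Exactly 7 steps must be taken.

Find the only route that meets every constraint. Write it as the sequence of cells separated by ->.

The waypoints must appear in the order J, I, with no cell reused.
Route from A: down-right to H, up-right to C, down-right to J, left to I, down-left to L, down-right to Q, up-right to N — 7 moves in all.
Check: order respected (J at step 3, I at step 4); 7 moves as required.

A -> H -> C -> J -> I -> L -> Q -> N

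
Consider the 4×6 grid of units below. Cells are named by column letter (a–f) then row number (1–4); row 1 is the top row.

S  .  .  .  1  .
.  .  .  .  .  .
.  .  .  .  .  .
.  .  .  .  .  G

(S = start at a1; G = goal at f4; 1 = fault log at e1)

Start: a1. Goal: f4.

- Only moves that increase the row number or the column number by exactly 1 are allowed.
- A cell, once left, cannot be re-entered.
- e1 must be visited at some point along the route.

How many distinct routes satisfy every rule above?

4

A right/down-only route from a1 to f4 makes exactly 3 down-moves and 5 right-moves in some order.
With no other constraints that would be C(8,3) = 56 routes.
Split at e1 and multiply the segment counts: a1→e1: 1; e1→f4: 4; product = 4.
That gives 4 routes.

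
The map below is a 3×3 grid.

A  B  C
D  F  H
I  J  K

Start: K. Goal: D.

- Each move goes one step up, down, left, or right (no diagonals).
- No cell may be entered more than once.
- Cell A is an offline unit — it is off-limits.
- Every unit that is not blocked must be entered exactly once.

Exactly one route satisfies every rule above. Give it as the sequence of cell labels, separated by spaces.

K H C B F J I D

Need to visit all 8 open cells exactly once, starting at K and ending at D.
Route from K: 2× up (reaching C), left to B, 2× down (reaching J), left to I, up to D — 7 moves in all.
Check: all 8 open cells covered.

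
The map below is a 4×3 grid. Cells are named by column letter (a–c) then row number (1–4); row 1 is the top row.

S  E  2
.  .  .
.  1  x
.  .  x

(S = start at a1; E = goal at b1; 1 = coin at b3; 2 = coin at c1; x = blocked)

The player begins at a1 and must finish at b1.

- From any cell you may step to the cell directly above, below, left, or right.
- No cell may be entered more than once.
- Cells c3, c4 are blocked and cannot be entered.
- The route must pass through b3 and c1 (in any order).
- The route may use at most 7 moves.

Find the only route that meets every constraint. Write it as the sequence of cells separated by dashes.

a1 - a2 - a3 - b3 - b2 - c2 - c1 - b1

Any route must reach b3 and c1 and still end at b1 within 7 moves, so the order of the required stops is forced.
Route from a1: down 2 to a3, right 1 to b3, up 1 to b2, right 1 to c2, up 1 to c1, left 1 to b1 — 7 moves in all.
Check: all required cells visited; 7 ≤ 7 moves.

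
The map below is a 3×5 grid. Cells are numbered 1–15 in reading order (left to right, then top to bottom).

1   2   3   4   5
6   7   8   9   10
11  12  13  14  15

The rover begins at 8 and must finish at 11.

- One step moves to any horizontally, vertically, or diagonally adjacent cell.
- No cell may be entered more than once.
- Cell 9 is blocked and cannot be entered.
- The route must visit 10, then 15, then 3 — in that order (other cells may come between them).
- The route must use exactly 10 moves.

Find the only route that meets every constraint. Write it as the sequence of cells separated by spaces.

The waypoints must appear in the order 10, 15, 3, with no cell reused.
Route from 8: up-right to 4, down-right to 10, down to 15, 2× left (reaching 13), up-left to 7, up-right to 3, left to 2, down-left to 6, down to 11 — 10 moves in all.
Check: order respected (10 at step 2, 15 at step 3, 3 at step 7); 10 moves as required.

8 4 10 15 14 13 7 3 2 6 11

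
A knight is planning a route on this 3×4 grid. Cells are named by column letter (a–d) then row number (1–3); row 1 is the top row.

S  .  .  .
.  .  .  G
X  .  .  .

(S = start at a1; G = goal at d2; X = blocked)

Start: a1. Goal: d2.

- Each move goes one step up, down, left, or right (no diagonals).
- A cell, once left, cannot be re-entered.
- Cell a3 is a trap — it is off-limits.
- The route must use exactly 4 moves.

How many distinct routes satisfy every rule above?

4

Need simple routes of exactly 4 moves from a1 to d2 (Manhattan distance 4, so 0 moves are spent on a detour and 0 undoing it).
Enumerating: a1 a2 b2 c2 d2 | a1 b1 b2 c2 d2 | a1 b1 c1 c2 d2 | a1 b1 c1 d1 d2.
That gives 4 routes.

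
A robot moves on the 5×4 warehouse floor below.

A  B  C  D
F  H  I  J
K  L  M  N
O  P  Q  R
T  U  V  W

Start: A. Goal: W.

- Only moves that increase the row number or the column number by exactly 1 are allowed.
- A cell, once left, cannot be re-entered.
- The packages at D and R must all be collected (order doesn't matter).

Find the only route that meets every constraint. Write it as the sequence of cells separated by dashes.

Moves only go right or down, so the column and row indices never decrease.
Route from A: right 3 to D, down 4 to W — 7 moves in all.
Check: all required cells visited.

A - B - C - D - J - N - R - W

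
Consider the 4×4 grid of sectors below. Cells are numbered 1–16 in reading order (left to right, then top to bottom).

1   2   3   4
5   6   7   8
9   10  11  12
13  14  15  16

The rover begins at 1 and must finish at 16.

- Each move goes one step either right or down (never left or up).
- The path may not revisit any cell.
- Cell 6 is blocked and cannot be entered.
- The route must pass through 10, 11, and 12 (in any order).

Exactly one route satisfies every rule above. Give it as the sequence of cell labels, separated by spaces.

Moves only go right or down, so the column and row indices never decrease.
Route from 1: 2× down (reaching 9), 3× right (reaching 12), down to 16 — 6 moves in all.
Check: all required cells visited.

1 5 9 10 11 12 16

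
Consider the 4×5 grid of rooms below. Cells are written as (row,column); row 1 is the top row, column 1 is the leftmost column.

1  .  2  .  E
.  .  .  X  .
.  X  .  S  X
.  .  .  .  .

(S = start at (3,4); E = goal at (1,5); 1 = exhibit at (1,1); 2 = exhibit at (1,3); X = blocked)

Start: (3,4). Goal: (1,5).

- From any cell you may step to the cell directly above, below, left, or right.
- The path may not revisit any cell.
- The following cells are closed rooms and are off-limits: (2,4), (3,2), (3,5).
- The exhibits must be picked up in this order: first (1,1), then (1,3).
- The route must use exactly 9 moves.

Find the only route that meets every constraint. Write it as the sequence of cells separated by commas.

(3,4), (3,3), (2,3), (2,2), (2,1), (1,1), (1,2), (1,3), (1,4), (1,5)

The waypoints must appear in the order (1,1), (1,3), with no cell reused.
Route from (3,4): left 1 to (3,3), up 1 to (2,3), left 2 to (2,1), up 1 to (1,1), right 4 to (1,5) — 9 moves in all.
Check: order respected (1 at step 5, 2 at step 7); 9 moves as required.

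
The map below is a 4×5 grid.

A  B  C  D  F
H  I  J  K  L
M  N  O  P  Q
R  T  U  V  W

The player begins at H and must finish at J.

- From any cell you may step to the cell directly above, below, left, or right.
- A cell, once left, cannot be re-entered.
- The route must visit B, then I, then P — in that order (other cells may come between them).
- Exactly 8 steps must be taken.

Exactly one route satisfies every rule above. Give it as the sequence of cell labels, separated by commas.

The waypoints must appear in the order B, I, P, with no cell reused.
Route from H: up to A, right to B, 2× down (reaching N), 2× right (reaching P), up to K, left to J — 8 moves in all.
Check: order respected (B at step 2, I at step 3, P at step 6); 8 moves as required.

H, A, B, I, N, O, P, K, J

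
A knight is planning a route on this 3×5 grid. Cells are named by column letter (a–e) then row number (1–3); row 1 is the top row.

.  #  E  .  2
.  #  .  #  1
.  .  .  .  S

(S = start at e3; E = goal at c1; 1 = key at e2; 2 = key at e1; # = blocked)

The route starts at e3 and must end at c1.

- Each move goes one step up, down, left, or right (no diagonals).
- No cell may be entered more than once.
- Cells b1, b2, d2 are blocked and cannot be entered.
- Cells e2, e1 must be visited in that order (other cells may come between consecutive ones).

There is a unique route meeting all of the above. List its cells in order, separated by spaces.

e3 e2 e1 d1 c1

The waypoints must appear in the order e2, e1, with no cell reused.
Route from e3: 2× up (reaching e1), 2× left (reaching c1) — 4 moves in all.
Check: order respected (1 at step 1, 2 at step 2).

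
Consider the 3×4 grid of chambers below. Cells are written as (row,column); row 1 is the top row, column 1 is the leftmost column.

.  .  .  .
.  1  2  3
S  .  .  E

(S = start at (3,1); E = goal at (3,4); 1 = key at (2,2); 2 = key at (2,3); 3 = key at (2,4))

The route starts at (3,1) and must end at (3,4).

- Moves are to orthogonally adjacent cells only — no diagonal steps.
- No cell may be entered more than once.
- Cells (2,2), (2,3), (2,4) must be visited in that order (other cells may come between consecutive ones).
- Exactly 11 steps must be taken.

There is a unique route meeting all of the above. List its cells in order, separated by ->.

(3,1) -> (2,1) -> (1,1) -> (1,2) -> (2,2) -> (3,2) -> (3,3) -> (2,3) -> (1,3) -> (1,4) -> (2,4) -> (3,4)

The waypoints must appear in the order (2,2), (2,3), (2,4), with no cell reused.
Route from (3,1): 2× up (reaching (1,1)), right to (1,2), 2× down (reaching (3,2)), right to (3,3), 2× up (reaching (1,3)), right to (1,4), 2× down (reaching (3,4)) — 11 moves in all.
Check: order respected (1 at step 4, 2 at step 7, 3 at step 10); 11 moves as required.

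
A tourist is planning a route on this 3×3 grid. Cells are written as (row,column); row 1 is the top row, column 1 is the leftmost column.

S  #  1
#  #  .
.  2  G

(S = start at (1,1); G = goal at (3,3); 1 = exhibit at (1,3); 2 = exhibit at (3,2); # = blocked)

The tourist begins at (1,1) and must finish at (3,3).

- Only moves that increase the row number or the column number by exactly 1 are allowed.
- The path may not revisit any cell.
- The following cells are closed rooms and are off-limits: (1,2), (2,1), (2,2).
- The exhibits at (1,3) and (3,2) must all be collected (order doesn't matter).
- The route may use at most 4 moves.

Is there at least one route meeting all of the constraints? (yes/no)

(3,2) is below but to the left of (1,3): going (1,3) → (3,2) would need a leftward move and (3,2) → (1,3) an upward move, so no right/down-only route can visit both required cells.

no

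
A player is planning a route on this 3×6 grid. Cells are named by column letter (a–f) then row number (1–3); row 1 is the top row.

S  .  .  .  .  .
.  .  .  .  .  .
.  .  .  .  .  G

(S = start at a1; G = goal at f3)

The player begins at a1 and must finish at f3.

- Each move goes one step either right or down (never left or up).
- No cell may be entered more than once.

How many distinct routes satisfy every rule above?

A right/down-only route from a1 to f3 makes exactly 2 down-moves and 5 right-moves in some order.
With no other constraints that would be C(7,2) = 21 routes.
That gives 21 routes.

21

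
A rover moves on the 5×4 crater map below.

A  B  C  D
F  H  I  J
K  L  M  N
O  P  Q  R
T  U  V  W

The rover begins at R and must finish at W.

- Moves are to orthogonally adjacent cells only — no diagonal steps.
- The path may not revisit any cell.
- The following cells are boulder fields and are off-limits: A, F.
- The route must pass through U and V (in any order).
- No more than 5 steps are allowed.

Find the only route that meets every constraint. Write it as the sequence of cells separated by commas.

R, Q, P, U, V, W

The budget equals the shortest possible length, so every move has to be on a shortest route through the required cells.
Route from R: 2× left (reaching P), down to U, 2× right (reaching W) — 5 moves in all.
Check: all required cells visited; 5 ≤ 5 moves.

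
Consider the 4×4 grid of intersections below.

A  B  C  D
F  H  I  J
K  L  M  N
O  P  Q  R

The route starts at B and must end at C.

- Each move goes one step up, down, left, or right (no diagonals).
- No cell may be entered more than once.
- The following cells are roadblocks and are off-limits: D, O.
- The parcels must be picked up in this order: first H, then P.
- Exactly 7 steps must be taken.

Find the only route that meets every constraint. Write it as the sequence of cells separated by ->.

The waypoints must appear in the order H, P, with no cell reused.
Route from B: down 3 to P, right 1 to Q, up 3 to C — 7 moves in all.
Check: order respected (H at step 1, P at step 3); 7 moves as required.

B -> H -> L -> P -> Q -> M -> I -> C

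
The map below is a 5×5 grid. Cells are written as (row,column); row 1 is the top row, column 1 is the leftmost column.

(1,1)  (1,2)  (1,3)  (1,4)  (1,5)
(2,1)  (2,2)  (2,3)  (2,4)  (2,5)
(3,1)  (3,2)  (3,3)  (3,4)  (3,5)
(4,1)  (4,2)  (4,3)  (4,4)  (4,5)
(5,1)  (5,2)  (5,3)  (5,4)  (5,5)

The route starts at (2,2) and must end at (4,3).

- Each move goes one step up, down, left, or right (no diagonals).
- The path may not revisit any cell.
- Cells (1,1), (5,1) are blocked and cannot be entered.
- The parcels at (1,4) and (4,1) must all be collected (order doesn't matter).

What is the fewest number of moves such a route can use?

11

Any route passes through (1,4) and (4,1) in some order between (2,2) and (4,3). Summing Manhattan distances along each leg and taking the cheapest ordering ((2,2) → (1,4) → (4,1) → (4,3)) gives a lower bound of 3 + 6 + 2 = 11 moves.
A route of 11 moves achieves this: (2,2) → (1,2) → (1,3) → (1,4) → (2,4) → (3,4) → (3,3) → (3,2) → (3,1) → (4,1) → (4,2) → (4,3).
Since 11 matches the lower bound, it is optimal.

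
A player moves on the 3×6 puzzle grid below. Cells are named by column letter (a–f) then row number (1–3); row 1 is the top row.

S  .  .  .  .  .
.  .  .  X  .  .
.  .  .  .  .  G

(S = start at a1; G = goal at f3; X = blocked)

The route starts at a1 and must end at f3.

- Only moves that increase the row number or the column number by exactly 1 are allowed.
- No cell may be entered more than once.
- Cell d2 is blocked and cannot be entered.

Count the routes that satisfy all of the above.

9

A right/down-only route from a1 to f3 makes exactly 2 down-moves and 5 right-moves in some order.
With no other constraints that would be C(7,2) = 21 routes.
Subtract routes through each blocked cell (inclusion–exclusion for overlaps): − through d2: 12 → 9.
That gives 9 routes.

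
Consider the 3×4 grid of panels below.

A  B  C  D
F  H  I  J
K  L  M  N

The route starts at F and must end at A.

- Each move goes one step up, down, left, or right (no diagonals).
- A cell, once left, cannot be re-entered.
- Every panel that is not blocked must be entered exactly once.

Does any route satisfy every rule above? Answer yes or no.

One route that works: F → K → L → H → I → M → N → J → D → C → B → A.

yes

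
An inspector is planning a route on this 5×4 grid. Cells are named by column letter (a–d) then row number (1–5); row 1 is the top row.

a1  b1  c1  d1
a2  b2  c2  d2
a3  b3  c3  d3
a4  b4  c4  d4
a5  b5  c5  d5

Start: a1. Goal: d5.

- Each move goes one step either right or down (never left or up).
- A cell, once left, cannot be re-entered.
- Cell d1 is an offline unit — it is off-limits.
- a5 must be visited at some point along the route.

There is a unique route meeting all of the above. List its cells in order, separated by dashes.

a1 - a2 - a3 - a4 - a5 - b5 - c5 - d5

Moves only go right or down, so the column and row indices never decrease.
Route from a1: 4× down (reaching a5), 3× right (reaching d5) — 7 moves in all.
Check: all required cells visited.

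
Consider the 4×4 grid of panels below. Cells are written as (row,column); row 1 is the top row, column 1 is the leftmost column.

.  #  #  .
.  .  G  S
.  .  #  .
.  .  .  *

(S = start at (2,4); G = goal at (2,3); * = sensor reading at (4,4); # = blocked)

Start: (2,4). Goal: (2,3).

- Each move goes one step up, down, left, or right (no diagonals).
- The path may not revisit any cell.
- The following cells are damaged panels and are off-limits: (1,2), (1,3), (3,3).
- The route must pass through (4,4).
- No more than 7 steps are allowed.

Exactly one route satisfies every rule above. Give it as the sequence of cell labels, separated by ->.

Any route must reach (4,4) and still end at (2,3) within 7 moves, so the order of the required stops is forced.
Route from (2,4): 2× down (reaching (4,4)), 2× left (reaching (4,2)), 2× up (reaching (2,2)), right to (2,3) — 7 moves in all.
Check: all required cells visited; 7 ≤ 7 moves.

(2,4) -> (3,4) -> (4,4) -> (4,3) -> (4,2) -> (3,2) -> (2,2) -> (2,3)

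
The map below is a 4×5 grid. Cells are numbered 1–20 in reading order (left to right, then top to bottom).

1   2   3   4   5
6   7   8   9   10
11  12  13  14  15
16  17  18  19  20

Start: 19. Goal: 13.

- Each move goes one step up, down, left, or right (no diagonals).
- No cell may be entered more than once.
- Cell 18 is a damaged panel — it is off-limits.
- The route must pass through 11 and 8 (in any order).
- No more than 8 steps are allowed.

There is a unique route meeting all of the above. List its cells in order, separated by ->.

The budget equals the shortest possible length, so every move has to be on a shortest route through the required cells.
Route from 19: up 2 to 9, left 3 to 6, down 1 to 11, right 2 to 13 — 8 moves in all.
Check: all required cells visited; 8 ≤ 8 moves.

19 -> 14 -> 9 -> 8 -> 7 -> 6 -> 11 -> 12 -> 13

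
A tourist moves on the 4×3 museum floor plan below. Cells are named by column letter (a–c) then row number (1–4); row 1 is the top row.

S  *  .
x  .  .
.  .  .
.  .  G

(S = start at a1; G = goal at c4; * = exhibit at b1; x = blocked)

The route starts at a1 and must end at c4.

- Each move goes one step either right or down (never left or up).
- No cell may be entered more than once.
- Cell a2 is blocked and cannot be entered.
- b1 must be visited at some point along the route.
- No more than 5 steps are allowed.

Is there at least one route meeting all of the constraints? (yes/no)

One route that works: a1 → b1 → b2 → b3 → b4 → c4.

yes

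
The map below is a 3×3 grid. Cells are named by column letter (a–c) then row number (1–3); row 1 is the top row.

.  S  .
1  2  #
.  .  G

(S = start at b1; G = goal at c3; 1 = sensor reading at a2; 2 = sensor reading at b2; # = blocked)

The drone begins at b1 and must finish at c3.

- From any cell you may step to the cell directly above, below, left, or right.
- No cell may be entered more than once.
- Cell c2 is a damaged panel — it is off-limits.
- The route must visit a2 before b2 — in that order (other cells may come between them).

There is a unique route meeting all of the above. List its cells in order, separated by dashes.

The waypoints must appear in the order a2, b2, with no cell reused.
Route from b1: left to a1, down to a2, right to b2, down to b3, right to c3 — 5 moves in all.
Check: order respected (1 at step 2, 2 at step 3).

b1 - a1 - a2 - b2 - b3 - c3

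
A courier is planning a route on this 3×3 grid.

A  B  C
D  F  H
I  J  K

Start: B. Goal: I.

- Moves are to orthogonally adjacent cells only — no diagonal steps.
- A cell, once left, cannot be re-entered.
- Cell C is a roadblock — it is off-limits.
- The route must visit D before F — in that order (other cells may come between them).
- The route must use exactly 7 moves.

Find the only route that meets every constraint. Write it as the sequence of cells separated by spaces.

B A D F H K J I

The waypoints must appear in the order D, F, with no cell reused.
Route from B: left 1 to A, down 1 to D, right 2 to H, down 1 to K, left 2 to I — 7 moves in all.
Check: order respected (D at step 2, F at step 3); 7 moves as required.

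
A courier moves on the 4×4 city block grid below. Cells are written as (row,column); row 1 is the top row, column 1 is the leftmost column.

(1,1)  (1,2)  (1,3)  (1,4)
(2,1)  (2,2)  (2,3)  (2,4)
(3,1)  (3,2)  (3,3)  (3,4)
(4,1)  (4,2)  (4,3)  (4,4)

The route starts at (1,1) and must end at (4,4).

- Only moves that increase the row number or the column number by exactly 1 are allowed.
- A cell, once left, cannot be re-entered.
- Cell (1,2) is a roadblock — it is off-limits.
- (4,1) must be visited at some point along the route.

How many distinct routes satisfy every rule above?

A right/down-only route from (1,1) to (4,4) makes exactly 3 down-moves and 3 right-moves in some order.
With no other constraints that would be C(6,3) = 20 routes.
Split at (4,1) and multiply the segment counts (each segment already excludes blocked cells): (1,1)→(4,1): 1; (4,1)→(4,4): 1; product = 1.
That gives 1 route.

1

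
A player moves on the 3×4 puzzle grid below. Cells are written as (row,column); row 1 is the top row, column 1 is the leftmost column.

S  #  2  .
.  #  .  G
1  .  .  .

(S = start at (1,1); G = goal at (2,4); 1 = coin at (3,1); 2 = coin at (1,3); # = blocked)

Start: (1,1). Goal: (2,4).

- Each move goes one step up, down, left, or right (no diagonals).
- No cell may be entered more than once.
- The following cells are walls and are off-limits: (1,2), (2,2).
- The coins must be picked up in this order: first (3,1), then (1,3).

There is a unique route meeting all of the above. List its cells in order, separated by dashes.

(1,1) - (2,1) - (3,1) - (3,2) - (3,3) - (2,3) - (1,3) - (1,4) - (2,4)

The waypoints must appear in the order (3,1), (1,3), with no cell reused.
Route from (1,1): 2× down (reaching (3,1)), 2× right (reaching (3,3)), 2× up (reaching (1,3)), right to (1,4), down to (2,4) — 8 moves in all.
Check: order respected (1 at step 2, 2 at step 6).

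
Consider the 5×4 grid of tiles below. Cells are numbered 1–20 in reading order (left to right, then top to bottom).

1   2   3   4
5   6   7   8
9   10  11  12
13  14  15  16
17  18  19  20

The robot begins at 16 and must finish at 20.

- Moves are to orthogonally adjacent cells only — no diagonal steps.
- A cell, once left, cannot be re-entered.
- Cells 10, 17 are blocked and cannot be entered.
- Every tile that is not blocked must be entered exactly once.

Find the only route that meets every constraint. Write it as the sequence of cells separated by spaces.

16 15 11 12 8 4 3 7 6 2 1 5 9 13 14 18 19 20

Need to visit all 18 open cells exactly once, starting at 16 and ending at 20.
Cell 9 has only two open neighbours (5 and 13), so the path must pass straight through it: one of those is the cell it's entered from and the other is where it exits.
Route from 16: left 1 to 15, up 1 to 11, right 1 to 12, up 2 to 4, left 1 to 3, down 1 to 7, left 1 to 6, up 1 to 2, left 1 to 1, down 3 to 13, right 1 to 14, down 1 to 18, right 2 to 20 — 17 moves in all.
Check: all 18 open cells covered.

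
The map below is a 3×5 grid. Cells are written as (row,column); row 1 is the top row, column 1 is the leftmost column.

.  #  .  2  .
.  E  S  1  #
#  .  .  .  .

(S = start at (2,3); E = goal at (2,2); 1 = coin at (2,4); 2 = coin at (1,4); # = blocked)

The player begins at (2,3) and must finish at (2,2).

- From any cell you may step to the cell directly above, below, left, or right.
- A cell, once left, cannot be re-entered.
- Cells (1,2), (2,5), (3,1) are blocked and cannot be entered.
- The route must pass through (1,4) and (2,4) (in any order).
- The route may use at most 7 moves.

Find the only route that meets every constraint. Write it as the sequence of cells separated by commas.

(2,3), (1,3), (1,4), (2,4), (3,4), (3,3), (3,2), (2,2)

The 7-move cap with required stops at (1,4), (2,4) leaves no slack for detours.
Route from (2,3): up to (1,3), right to (1,4), 2× down (reaching (3,4)), 2× left (reaching (3,2)), up to (2,2) — 7 moves in all.
Check: all required cells visited; 7 ≤ 7 moves.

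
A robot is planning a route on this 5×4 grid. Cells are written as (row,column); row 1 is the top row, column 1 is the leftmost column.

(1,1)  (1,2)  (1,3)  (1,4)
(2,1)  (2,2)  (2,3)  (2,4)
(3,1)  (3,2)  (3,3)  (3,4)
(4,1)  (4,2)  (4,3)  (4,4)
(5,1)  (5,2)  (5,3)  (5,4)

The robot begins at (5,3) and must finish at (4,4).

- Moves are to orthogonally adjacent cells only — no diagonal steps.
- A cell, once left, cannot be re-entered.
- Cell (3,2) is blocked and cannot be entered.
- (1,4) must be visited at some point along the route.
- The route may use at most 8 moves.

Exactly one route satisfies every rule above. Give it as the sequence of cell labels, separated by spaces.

(5,3) (4,3) (3,3) (2,3) (1,3) (1,4) (2,4) (3,4) (4,4)

Any route must reach (1,4) and still end at (4,4) within 8 moves, so the order of the required stops is forced.
Route from (5,3): up 4 to (1,3), right 1 to (1,4), down 3 to (4,4) — 8 moves in all.
Check: all required cells visited; 8 ≤ 8 moves.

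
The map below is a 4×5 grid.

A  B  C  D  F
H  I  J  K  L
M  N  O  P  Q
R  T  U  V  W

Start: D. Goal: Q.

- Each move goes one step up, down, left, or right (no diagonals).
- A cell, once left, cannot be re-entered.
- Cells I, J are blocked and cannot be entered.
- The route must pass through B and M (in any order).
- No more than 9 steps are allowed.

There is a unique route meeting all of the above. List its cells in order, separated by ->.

D -> C -> B -> A -> H -> M -> N -> O -> P -> Q

Any route must reach B and M and still end at Q within 9 moves, so the order of the required stops is forced.
Route from D: 3× left (reaching A), 2× down (reaching M), 4× right (reaching Q) — 9 moves in all.
Check: all required cells visited; 9 ≤ 9 moves.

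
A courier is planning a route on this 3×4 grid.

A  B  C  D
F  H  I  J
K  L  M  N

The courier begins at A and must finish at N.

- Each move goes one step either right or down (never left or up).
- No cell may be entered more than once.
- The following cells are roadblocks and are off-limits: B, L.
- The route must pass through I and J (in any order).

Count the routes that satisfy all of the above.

1

A right/down-only route from A to N makes exactly 2 down-moves and 3 right-moves in some order.
With no other constraints that would be C(5,2) = 10 routes.
A monotone route can only reach the required cells in the order I, J, so split there and multiply the segment counts (each segment already excludes blocked cells): A→I: 1; I→J: 1; J→N: 1; product = 1.
That gives 1 route.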